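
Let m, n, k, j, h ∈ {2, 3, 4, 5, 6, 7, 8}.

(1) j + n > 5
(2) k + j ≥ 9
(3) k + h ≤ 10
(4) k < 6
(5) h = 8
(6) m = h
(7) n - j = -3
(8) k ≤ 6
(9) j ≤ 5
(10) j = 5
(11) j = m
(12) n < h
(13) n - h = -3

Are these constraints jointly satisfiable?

Constraint 10 fixes j = 5 and constraint 5 fixes h = 8. Constraints 6 and 11 give j = m = h, so j = h. But 5 ≠ 8 — contradiction.

Unsatisfiable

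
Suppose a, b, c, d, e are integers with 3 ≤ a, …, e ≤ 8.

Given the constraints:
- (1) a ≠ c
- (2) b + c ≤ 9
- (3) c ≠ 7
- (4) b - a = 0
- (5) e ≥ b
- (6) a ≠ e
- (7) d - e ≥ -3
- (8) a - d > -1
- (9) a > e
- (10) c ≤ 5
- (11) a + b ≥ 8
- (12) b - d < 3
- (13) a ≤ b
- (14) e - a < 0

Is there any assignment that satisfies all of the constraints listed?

Unsatisfiable

Constraints 5, 9, and 13 give a ≤ b, b ≤ e, e < a. Chaining: a ≤ b ≤ e < a, which forces a < a — impossible.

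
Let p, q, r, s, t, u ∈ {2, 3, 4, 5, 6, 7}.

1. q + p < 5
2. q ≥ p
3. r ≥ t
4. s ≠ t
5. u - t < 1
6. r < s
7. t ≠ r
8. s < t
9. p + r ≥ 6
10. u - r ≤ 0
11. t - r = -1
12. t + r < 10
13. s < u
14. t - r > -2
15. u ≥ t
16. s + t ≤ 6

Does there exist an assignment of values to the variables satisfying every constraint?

Unsatisfiable

Constraints 6, 8, 10, and 15 give u ≤ r, r < s, s < t, t ≤ u. Chaining: u ≤ r < s < t ≤ u, which forces u < u — impossible.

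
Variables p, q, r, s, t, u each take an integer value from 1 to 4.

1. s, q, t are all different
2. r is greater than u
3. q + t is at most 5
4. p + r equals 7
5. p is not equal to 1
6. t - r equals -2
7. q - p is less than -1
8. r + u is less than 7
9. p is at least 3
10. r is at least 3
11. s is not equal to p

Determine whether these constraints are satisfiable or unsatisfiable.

Satisfiable

The assignment p = 3, q = 1, r = 4, s = 4, t = 2, u = 1 works:
  constraint 3 holds since q + t = 3.
  constraint 4 holds since p + r = 7.
  constraint 6 holds since t - r = -2.
The rest check out directly.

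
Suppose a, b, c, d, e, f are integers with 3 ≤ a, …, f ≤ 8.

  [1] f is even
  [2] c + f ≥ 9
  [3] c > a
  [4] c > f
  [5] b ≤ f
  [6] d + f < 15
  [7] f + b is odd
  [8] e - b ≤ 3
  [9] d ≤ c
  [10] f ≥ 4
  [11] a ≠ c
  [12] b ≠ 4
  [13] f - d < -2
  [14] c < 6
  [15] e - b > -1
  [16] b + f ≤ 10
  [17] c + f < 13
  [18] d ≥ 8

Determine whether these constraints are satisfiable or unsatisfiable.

From constraints 9 and 18: c ≥ d and d ≥ 8, so c ≥ 8. From constraint 14: c ≤ 5. But 5 < 8, so no value of c works.

Unsatisfiable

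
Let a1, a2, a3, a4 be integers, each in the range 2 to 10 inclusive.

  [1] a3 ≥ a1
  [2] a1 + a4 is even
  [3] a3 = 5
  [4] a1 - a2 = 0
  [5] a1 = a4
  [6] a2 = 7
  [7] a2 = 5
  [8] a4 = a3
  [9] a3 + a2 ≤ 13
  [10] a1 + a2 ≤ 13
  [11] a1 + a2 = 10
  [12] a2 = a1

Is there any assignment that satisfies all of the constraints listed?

Constraint 6 fixes a2 = 7 and constraint 3 fixes a3 = 5. Constraints 5, 8, and 12 give a2 = a1 = a4 = a3, so a2 = a3. But 7 ≠ 5 — contradiction.

Unsatisfiable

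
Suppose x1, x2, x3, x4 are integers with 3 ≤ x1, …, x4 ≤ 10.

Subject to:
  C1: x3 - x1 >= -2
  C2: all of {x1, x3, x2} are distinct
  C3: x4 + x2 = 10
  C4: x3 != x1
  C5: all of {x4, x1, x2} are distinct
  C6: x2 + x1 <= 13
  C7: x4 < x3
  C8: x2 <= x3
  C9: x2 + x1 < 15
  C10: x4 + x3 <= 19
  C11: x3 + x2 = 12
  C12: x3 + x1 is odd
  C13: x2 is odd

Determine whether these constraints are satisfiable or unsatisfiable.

The assignment x1 = 10, x2 = 3, x3 = 9, x4 = 7 works:
  constraint 1 holds since x3 - x1 = -1.
  constraint 3 holds since x4 + x2 = 10.
The rest check out directly.

Satisfiable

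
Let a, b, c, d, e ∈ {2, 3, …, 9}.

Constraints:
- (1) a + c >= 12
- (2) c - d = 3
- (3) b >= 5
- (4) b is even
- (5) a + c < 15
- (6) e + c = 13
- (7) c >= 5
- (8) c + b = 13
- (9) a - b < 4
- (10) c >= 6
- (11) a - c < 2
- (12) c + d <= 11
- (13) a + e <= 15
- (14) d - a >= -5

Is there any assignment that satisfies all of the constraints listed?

Take a = 7, b = 6, c = 7, d = 4, e = 6. Then constraint 1: a + c = 14; constraint 2: c - d = 3, and every other listed constraint is also met.

Satisfiable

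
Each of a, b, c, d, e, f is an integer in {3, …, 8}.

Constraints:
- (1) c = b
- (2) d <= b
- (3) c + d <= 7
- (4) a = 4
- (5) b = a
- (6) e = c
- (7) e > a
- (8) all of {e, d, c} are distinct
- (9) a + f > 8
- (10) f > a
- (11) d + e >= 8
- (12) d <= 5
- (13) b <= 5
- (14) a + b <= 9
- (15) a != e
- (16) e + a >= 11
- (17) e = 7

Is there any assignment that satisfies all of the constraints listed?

Constraint 17 fixes e = 7 and constraint 4 fixes a = 4. Constraints 1, 5, and 6 give e = c = b = a, so e = a. But 7 ≠ 4 — contradiction.

Unsatisfiable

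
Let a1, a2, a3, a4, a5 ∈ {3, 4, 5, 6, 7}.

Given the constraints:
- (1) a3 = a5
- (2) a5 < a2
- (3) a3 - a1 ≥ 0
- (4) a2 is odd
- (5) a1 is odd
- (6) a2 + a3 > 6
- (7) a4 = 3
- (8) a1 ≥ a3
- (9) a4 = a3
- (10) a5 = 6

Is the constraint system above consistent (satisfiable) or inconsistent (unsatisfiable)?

Constraint 7 fixes a4 = 3 and constraint 10 fixes a5 = 6. Constraints 1 and 9 give a4 = a3 = a5, so a4 = a5. But 3 ≠ 6 — contradiction.

Unsatisfiable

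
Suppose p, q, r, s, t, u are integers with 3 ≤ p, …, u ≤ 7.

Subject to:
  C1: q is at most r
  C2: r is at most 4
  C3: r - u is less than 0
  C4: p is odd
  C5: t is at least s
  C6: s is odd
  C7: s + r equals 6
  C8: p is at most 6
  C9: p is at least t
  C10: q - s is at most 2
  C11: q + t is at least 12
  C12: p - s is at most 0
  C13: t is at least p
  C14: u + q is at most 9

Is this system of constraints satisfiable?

Unsatisfiable

From constraints 1 and 2: q ≤ r ≤ 4. From constraints 8 and 9: t ≤ p ≤ 6. Hence q + t ≤ 10. But constraint 11 requires q + t ≥ 12, and 12 > 10. Contradiction.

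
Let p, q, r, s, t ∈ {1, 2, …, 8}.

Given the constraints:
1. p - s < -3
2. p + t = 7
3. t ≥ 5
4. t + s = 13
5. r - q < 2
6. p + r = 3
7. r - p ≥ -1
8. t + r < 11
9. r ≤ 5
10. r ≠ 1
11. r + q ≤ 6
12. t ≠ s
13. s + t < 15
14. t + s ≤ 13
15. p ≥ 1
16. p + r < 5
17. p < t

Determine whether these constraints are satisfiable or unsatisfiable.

Satisfiable

Setting (p, q, r, s, t) = (1, 1, 2, 7, 6) satisfies everything: constraint 1: p - s = -6; constraint 2: p + t = 7, and the others follow.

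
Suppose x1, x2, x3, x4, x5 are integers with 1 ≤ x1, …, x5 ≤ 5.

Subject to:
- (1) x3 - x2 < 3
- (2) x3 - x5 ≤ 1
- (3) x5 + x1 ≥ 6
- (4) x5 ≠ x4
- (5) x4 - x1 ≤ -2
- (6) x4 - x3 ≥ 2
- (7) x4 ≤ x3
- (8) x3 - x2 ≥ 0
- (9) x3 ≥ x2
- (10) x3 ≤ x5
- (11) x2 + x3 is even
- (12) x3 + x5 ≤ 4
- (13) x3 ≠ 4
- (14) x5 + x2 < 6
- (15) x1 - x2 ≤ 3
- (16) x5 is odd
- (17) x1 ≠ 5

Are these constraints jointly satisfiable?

Constraints 5, 6, 8, and 15 give x2 − x1 ≥ -3, x1 − x4 ≥ 2, x4 − x3 ≥ 2, x3 − x2 ≥ 0.
Adding all 4 inequalities: the left sides telescope to 0, and the right sides sum to (-3) + 2 + 2 + 0 = 1. So 0 ≥ 1, which is false.

Unsatisfiable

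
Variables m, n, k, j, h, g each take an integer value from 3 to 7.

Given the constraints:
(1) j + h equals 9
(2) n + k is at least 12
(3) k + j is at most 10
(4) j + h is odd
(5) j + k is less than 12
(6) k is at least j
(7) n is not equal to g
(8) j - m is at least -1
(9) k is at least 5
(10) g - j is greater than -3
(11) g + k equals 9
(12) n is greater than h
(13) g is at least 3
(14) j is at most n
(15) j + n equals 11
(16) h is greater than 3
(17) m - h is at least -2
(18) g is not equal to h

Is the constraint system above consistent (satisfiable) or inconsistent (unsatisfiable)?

The assignment m = 3, n = 7, k = 5, j = 4, h = 5, g = 4 works:
  constraint 1 holds since j + h = 9.
  constraint 2 holds since n + k = 12.
The rest check out directly.

Satisfiable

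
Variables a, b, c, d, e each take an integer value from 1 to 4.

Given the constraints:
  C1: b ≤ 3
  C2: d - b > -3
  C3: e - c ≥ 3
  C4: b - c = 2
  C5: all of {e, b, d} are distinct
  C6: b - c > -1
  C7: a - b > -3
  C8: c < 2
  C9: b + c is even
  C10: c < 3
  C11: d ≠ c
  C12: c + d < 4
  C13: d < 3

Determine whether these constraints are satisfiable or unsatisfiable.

Satisfiable

Take a = 2, b = 3, c = 1, d = 2, e = 4. Then constraint 2: d - b = -1; constraint 3: e - c = 3; constraint 4: b - c = 2, and every other listed constraint is also met.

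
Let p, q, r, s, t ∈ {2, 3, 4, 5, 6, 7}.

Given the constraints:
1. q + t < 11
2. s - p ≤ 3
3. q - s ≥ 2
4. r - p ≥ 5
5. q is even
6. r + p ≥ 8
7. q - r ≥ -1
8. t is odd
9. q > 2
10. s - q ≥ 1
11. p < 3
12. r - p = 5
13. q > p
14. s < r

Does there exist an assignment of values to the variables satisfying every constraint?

Unsatisfiable

Constraints 2, 4, 7, and 10 give p − s ≥ -3, s − q ≥ 1, q − r ≥ -1, r − p ≥ 5.
Adding all 4 inequalities: the left sides telescope to 0, and the right sides sum to (-3) + 1 + (-1) + 5 = 2. So 0 ≥ 2, which is false.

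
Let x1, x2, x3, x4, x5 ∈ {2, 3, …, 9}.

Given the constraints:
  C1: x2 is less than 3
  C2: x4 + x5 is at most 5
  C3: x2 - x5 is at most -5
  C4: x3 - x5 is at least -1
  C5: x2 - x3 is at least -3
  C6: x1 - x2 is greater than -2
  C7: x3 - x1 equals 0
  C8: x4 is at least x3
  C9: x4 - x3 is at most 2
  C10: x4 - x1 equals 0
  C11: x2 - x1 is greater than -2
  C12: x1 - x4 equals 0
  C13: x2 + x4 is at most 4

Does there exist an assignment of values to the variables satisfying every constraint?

Unsatisfiable

Constraints 3, 4, and 5 give x5 − x2 ≥ 5, x2 − x3 ≥ -3, x3 − x5 ≥ -1.
Adding all 3 inequalities: the left sides telescope to 0, and the right sides sum to 5 + (-3) + (-1) = 1. So 0 ≥ 1, which is false.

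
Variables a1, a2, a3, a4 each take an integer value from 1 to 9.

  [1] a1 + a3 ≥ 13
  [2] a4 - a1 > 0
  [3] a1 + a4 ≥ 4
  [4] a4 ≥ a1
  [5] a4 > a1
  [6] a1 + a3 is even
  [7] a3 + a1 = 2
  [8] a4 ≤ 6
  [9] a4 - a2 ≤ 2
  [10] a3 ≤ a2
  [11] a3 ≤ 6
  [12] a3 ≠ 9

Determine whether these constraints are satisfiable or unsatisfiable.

Unsatisfiable

From constraints 4 and 8: a1 ≤ a4 ≤ 6. From constraint 11: a3 ≤ 6. Hence a1 + a3 ≤ 12. But constraint 1 requires a1 + a3 ≥ 13, and 13 > 12. Contradiction.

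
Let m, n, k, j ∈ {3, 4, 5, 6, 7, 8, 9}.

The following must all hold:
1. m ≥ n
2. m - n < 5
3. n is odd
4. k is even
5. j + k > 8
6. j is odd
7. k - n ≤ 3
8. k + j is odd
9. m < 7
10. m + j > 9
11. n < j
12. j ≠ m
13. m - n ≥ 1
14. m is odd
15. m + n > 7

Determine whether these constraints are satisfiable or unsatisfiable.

Satisfiable

The assignment m = 5, n = 3, k = 4, j = 7 works:
  constraint 2 holds since m - n = 2.
  constraint 5 holds since j + k = 11.
The rest check out directly.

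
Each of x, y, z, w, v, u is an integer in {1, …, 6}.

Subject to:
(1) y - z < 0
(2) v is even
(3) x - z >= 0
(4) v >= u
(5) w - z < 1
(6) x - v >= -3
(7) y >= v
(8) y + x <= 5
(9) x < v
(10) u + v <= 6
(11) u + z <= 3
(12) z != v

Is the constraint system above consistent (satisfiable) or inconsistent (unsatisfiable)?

Constraints 1, 3, 7, and 9 give x < v, v ≤ y, y < z, z ≤ x. Chaining: x < v ≤ y < z ≤ x, which forces x < x — impossible.

Unsatisfiable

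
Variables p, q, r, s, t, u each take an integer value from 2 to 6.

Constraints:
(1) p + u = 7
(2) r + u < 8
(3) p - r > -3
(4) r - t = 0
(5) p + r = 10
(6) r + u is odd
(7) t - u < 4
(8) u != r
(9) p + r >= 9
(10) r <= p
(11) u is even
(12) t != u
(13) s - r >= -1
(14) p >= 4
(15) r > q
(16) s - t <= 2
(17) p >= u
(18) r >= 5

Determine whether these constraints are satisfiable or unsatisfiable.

Satisfiable

The assignment p = 5, q = 3, r = 5, s = 5, t = 5, u = 2 works:
  constraint 1 holds since p + u = 7.
  constraint 2 holds since r + u = 7.
The rest check out directly.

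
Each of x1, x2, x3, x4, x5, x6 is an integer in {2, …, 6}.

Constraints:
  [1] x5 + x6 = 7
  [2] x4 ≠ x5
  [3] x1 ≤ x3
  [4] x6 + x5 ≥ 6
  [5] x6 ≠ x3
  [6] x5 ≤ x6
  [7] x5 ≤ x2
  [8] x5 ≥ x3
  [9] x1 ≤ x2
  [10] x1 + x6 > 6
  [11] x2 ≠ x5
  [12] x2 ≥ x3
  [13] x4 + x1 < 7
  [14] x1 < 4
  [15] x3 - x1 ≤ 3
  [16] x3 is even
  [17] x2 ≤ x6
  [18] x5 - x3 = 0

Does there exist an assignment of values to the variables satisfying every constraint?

Setting (x1, x2, x3, x4, x5, x6) = (2, 5, 2, 4, 2, 5) satisfies everything: constraint 1: x5 + x6 = 7; constraint 4: x6 + x5 = 7; constraint 10: x1 + x6 = 7, and the others follow.

Satisfiable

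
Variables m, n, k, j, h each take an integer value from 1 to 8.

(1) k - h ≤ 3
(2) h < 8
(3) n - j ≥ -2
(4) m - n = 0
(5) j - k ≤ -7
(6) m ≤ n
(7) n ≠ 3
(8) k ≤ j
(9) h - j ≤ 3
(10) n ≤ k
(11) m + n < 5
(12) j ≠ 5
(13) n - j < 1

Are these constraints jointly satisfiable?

Unsatisfiable

Constraints 1, 5, and 9 give j − h ≥ -3, h − k ≥ -3, k − j ≥ 7.
Adding all 3 inequalities: the left sides telescope to 0, and the right sides sum to (-3) + (-3) + 7 = 1. So 0 ≥ 1, which is false.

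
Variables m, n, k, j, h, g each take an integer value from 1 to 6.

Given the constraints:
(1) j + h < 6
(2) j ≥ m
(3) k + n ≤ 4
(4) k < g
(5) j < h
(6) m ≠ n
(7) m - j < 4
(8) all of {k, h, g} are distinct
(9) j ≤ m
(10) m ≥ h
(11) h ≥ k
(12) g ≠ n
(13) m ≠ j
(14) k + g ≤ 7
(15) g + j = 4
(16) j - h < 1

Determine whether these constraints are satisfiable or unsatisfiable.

Constraints 2, 5, and 10 give h ≤ m, m ≤ j, j < h. Chaining: h ≤ m ≤ j < h, which forces h < h — impossible.

Unsatisfiable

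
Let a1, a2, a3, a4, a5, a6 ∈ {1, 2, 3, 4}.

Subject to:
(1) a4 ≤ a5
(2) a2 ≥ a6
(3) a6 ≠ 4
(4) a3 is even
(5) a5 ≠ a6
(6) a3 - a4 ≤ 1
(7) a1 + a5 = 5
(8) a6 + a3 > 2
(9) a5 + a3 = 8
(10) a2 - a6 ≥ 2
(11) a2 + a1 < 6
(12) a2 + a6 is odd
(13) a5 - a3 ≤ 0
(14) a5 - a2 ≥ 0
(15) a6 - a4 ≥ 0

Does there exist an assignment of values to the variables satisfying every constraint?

Constraints 6, 10, 13, 14, and 15 give a5 − a2 ≥ 0, a2 − a6 ≥ 2, a6 − a4 ≥ 0, a4 − a3 ≥ -1, a3 − a5 ≥ 0.
Adding all 5 inequalities: the left sides telescope to 0, and the right sides sum to 0 + 2 + 0 + (-1) + 0 = 1. So 0 ≥ 1, which is false.

Unsatisfiable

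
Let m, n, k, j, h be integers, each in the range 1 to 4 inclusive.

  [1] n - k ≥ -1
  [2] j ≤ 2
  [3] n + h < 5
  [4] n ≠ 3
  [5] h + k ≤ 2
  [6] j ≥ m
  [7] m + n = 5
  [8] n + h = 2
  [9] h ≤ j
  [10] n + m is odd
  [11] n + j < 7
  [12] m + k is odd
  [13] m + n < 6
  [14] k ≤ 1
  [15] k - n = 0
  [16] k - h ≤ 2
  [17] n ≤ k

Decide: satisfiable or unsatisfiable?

Unsatisfiable

From constraints 2 and 6: m ≤ j ≤ 2. From constraints 14 and 17: n ≤ k ≤ 1. Hence m + n ≤ 3. But constraint 7 requires m + n = 5, and 5 > 3. Contradiction.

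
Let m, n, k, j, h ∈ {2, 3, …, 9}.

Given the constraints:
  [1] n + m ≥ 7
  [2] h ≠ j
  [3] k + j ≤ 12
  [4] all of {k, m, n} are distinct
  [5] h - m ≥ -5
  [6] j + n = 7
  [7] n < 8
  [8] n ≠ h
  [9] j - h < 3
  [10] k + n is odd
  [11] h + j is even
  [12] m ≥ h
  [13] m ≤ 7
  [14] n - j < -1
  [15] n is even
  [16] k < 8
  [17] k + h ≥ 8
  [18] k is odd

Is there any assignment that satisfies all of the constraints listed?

Setting (m, n, k, j, h) = (6, 2, 5, 5, 3) satisfies everything: constraint 1: n + m = 8; constraint 3: k + j = 10; constraint 5: h - m = -3, and the others follow.

Satisfiable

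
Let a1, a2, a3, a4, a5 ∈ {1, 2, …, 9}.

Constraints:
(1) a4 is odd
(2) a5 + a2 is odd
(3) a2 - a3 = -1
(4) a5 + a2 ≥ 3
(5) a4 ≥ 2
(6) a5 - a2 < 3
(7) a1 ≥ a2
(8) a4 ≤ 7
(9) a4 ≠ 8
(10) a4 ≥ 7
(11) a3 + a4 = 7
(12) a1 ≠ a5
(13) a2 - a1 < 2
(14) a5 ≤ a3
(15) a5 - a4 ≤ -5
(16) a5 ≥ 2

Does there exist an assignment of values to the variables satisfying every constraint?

Unsatisfiable

From constraints 14 and 16: a3 ≥ a5 ≥ 2. From constraint 10: a4 ≥ 7. Hence a3 + a4 ≥ 9. But constraint 11 requires a3 + a4 = 7, and 7 < 9. Contradiction.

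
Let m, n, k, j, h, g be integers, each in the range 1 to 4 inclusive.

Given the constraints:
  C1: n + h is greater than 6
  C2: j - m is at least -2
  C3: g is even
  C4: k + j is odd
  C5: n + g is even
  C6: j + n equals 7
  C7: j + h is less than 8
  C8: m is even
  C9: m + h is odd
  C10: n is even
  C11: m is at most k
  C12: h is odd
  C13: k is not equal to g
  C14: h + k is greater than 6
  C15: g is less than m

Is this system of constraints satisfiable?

Satisfiable

The assignment m = 4, n = 4, k = 4, j = 3, h = 3, g = 2 works:
  constraint 1 holds since n + h = 7.
  constraint 2 holds since j - m = -1.
The rest check out directly.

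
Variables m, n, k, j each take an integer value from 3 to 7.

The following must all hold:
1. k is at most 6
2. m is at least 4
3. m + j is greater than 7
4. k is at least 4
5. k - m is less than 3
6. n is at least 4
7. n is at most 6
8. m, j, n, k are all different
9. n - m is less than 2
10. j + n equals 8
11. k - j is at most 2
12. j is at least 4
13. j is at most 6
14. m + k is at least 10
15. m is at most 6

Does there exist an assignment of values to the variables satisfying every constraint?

Unsatisfiable

Constraints 1, 2, 4, 6, 7, 12, 13, and 15 confine each of m, j, n, k to the 3 values {4, …, 6}.
Constraint 8 requires all 4 of them to be distinct, but only 3 values are available — impossible by the pigeonhole principle.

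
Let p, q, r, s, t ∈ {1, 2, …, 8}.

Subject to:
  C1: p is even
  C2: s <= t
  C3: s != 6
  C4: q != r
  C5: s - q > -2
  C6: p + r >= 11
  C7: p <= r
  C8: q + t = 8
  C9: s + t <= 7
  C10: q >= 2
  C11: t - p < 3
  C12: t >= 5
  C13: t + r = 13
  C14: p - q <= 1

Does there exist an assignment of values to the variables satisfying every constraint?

Satisfiable

The assignment p = 4, q = 3, r = 8, s = 2, t = 5 works:
  constraint 5 holds since s - q = -1.
  constraint 6 holds since p + r = 12.
  constraint 8 holds since q + t = 8.
The rest check out directly.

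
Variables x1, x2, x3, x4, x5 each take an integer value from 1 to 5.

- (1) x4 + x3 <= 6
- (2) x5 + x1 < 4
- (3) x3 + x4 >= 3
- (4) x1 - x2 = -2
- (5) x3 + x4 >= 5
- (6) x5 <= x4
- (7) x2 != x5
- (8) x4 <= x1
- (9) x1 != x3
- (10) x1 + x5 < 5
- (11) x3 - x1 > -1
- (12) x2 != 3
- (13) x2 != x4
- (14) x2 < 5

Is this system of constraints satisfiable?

Try x1 = 2, x2 = 4, x3 = 4, x4 = 1, x5 = 1.
Check constraint 1: x4 + x3 = 5; constraint 2: x5 + x1 = 3. The remaining constraints are straightforward to verify.

Satisfiable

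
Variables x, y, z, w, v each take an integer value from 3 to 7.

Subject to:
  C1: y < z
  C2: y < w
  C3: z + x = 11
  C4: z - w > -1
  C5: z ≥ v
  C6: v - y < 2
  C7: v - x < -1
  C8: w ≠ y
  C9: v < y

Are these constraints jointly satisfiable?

Satisfiable

Setting (x, y, z, w, v) = (5, 4, 6, 5, 3) satisfies everything: constraint 3: z + x = 11; constraint 4: z - w = 1, and the others follow.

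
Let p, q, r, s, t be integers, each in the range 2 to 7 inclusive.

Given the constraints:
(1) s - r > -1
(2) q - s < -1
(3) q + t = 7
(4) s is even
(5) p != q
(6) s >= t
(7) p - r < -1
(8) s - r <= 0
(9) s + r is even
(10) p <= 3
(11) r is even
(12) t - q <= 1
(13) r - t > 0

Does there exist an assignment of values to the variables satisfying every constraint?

Satisfiable

The assignment p = 2, q = 3, r = 6, s = 6, t = 4 works:
  constraint 1 holds since s - r = 0.
  constraint 2 holds since q - s = -3.
  constraint 3 holds since q + t = 7.
The rest check out directly.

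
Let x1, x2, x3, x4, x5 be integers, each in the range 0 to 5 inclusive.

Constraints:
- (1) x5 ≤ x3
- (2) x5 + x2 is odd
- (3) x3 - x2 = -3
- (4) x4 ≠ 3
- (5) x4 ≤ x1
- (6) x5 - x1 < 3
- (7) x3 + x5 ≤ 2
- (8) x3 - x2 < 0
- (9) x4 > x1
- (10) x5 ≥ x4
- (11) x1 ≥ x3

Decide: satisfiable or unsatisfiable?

Unsatisfiable

Constraints 1, 9, 10, and 11 give x4 ≤ x5, x5 ≤ x3, x3 ≤ x1, x1 < x4. Chaining: x4 ≤ x5 ≤ x3 ≤ x1 < x4, which forces x4 < x4 — impossible.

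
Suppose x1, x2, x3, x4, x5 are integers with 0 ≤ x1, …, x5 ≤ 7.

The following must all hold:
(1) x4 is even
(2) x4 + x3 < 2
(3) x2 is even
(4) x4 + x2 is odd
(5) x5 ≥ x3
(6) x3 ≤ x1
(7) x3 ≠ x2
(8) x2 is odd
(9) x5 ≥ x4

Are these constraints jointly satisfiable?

Unsatisfiable

Constraint 1 makes x4 even and constraint 3 makes x2 even, so x4 + x2 must be even. Constraint 4 says x4 + x2 is odd — contradiction.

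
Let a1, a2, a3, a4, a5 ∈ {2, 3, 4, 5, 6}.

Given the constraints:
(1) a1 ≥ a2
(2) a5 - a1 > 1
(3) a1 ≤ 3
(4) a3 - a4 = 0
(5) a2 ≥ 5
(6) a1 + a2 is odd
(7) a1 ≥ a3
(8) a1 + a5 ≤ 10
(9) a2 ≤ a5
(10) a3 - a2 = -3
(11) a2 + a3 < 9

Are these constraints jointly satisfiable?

Unsatisfiable

From constraints 1 and 5: a1 ≥ a2 and a2 ≥ 5, so a1 ≥ 5. From constraint 3: a1 ≤ 3. But 3 < 5, so no value of a1 works.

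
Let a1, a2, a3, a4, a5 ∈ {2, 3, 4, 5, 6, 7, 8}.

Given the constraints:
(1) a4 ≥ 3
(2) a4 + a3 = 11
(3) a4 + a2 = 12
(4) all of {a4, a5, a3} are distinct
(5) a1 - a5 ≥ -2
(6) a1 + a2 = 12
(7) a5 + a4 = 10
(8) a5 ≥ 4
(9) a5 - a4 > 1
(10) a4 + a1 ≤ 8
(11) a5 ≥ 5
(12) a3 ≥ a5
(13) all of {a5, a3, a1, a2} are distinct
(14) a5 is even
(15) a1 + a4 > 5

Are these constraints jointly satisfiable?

Take a1 = 4, a2 = 8, a3 = 7, a4 = 4, a5 = 6. Then constraint 2: a4 + a3 = 11; constraint 3: a4 + a2 = 12, and every other listed constraint is also met.

Satisfiable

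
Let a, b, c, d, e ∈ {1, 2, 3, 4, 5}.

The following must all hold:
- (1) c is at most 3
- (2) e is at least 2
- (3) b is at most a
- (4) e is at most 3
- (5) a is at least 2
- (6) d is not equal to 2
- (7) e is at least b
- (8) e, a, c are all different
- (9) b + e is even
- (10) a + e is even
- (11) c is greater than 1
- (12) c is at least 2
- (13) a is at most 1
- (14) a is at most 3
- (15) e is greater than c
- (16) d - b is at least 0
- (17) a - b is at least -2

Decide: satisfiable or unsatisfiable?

Constraints 1, 2, 4, 5, 12, and 14 confine each of e, a, c to the 2 values {2, 3}.
Constraint 8 requires all 3 of them to be distinct, but only 2 values are available — impossible by the pigeonhole principle.

Unsatisfiable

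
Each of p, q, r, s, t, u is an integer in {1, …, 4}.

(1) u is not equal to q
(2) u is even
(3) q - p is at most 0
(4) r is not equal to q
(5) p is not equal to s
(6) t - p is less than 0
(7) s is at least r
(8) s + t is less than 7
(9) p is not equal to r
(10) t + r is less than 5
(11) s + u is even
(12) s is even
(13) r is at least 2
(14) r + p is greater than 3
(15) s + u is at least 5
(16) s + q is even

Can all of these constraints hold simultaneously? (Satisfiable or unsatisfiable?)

The assignment p = 2, q = 2, r = 3, s = 4, t = 1, u = 4 works:
  constraint 3 holds since q - p = 0.
  constraint 6 holds since t - p = -1.
The rest check out directly.

Satisfiable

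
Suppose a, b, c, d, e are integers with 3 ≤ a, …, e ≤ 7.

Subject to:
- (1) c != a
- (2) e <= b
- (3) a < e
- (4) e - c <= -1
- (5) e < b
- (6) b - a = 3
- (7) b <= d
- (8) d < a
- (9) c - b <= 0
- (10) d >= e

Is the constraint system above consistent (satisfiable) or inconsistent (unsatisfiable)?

Unsatisfiable

Constraints 3, 4, 7, 8, and 9 give a < e, e < c, c ≤ b, b ≤ d, d < a. Chaining: a < e < c ≤ b ≤ d < a, which forces a < a — impossible.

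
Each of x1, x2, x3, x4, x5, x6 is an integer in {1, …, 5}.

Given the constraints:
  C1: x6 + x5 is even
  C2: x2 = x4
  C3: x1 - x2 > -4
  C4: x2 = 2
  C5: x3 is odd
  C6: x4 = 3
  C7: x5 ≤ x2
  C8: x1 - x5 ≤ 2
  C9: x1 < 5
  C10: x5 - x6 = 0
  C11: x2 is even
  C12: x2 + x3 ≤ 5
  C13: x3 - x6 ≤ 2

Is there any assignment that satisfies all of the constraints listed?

Constraint 4 fixes x2 = 2 and constraint 6 fixes x4 = 3, but constraint 2 requires x2 = x4. Since 2 ≠ 3, contradiction.

Unsatisfiable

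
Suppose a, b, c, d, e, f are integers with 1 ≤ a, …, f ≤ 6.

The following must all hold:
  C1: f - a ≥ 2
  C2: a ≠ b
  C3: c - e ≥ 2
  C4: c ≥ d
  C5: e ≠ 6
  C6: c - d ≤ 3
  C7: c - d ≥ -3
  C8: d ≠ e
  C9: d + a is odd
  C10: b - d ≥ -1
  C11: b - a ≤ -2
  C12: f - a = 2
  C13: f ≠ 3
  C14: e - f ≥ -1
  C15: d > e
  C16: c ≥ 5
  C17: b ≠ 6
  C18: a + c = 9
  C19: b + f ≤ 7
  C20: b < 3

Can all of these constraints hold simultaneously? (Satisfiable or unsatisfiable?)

Unsatisfiable

Constraints 1, 3, 6, 10, 11, and 14 give c − e ≥ 2, e − f ≥ -1, f − a ≥ 2, a − b ≥ 2, b − d ≥ -1, d − c ≥ -3.
Adding all 6 inequalities: the left sides telescope to 0, and the right sides sum to 2 + (-1) + 2 + 2 + (-1) + (-3) = 1. So 0 ≥ 1, which is false.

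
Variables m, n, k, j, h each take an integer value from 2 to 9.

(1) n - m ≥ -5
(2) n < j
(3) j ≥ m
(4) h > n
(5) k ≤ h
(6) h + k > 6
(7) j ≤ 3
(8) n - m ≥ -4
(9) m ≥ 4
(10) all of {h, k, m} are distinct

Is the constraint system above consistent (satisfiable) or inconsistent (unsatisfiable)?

Unsatisfiable

From constraints 3 and 9: j ≥ m and m ≥ 4, so j ≥ 4. From constraint 7: j ≤ 3. But 3 < 4, so no value of j works.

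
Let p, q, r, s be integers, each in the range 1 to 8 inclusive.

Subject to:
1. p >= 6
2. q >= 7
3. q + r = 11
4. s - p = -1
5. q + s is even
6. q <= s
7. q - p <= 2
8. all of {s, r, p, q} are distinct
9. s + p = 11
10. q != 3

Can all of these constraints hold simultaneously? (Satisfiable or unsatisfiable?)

Unsatisfiable

From constraints 2 and 6: s ≥ q ≥ 7. From constraint 1: p ≥ 6. Hence s + p ≥ 13. But constraint 9 requires s + p = 11, and 11 < 13. Contradiction.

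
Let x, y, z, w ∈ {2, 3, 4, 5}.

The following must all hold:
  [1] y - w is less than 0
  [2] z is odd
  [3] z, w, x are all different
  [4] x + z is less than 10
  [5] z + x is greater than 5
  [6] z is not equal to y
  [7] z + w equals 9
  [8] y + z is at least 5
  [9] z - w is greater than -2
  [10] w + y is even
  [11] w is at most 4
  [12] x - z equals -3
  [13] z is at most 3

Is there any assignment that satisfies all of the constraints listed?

Unsatisfiable

From constraint 13: z ≤ 3. From constraint 11: w ≤ 4. Hence z + w ≤ 7. But constraint 7 requires z + w = 9, and 9 > 7. Contradiction.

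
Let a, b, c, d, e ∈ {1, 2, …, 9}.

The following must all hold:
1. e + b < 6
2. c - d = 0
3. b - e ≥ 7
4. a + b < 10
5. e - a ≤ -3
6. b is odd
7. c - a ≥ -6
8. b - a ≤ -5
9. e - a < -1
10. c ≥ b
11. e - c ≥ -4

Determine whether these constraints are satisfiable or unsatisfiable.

Constraints 3, 7, 8, and 11 give c − a ≥ -6, a − b ≥ 5, b − e ≥ 7, e − c ≥ -4.
Adding all 4 inequalities: the left sides telescope to 0, and the right sides sum to (-6) + 5 + 7 + (-4) = 2. So 0 ≥ 2, which is false.

Unsatisfiable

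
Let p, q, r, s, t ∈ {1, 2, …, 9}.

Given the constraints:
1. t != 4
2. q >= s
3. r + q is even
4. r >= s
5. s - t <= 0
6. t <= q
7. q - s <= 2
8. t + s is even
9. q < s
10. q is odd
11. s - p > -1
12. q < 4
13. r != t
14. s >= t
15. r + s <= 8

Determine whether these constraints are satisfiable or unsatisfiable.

Constraints 5, 6, and 9 give s ≤ t, t ≤ q, q < s. Chaining: s ≤ t ≤ q < s, which forces s < s — impossible.

Unsatisfiable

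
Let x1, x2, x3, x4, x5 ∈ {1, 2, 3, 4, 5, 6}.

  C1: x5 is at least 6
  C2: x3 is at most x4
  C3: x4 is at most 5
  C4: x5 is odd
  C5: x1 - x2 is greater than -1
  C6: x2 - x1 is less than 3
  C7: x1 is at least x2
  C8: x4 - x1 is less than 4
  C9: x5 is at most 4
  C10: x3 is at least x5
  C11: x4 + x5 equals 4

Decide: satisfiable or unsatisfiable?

From constraints 1 and 10: x3 ≥ x5 and x5 ≥ 6, so x3 ≥ 6. From constraints 2 and 3: x3 ≤ x4 and x4 ≤ 5, so x3 ≤ 5. But 5 < 6, so no value of x3 works.

Unsatisfiable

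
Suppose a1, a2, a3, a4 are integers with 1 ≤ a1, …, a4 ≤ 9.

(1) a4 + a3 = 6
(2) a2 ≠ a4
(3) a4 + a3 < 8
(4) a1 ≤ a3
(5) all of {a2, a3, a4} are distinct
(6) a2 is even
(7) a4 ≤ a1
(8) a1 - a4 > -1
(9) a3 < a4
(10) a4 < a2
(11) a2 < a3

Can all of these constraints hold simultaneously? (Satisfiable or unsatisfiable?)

Constraints 9, 10, and 11 give a3 < a4, a4 < a2, a2 < a3. Chaining: a3 < a4 < a2 < a3, which forces a3 < a3 — impossible.

Unsatisfiable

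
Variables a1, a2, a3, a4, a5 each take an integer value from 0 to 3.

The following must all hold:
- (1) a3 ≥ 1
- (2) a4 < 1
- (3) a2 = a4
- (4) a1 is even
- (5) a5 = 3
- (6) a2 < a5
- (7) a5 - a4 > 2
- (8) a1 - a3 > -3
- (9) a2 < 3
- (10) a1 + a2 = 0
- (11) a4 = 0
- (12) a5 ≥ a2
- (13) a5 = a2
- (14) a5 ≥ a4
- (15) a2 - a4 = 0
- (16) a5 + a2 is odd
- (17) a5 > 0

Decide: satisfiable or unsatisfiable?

Constraint 5 fixes a5 = 3 and constraint 11 fixes a4 = 0. Constraints 3 and 13 give a5 = a2 = a4, so a5 = a4. But 3 ≠ 0 — contradiction.

Unsatisfiable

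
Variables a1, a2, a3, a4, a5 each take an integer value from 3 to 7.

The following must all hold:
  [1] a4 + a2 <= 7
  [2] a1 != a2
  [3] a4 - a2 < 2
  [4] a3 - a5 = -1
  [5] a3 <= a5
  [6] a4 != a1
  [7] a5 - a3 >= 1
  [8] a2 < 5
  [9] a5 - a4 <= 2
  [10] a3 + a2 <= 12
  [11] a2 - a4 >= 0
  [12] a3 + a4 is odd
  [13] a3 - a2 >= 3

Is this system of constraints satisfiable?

Constraints 7, 9, 11, and 13 give a2 − a4 ≥ 0, a4 − a5 ≥ -2, a5 − a3 ≥ 1, a3 − a2 ≥ 3.
Adding all 4 inequalities: the left sides telescope to 0, and the right sides sum to 0 + (-2) + 1 + 3 = 2. So 0 ≥ 2, which is false.

Unsatisfiable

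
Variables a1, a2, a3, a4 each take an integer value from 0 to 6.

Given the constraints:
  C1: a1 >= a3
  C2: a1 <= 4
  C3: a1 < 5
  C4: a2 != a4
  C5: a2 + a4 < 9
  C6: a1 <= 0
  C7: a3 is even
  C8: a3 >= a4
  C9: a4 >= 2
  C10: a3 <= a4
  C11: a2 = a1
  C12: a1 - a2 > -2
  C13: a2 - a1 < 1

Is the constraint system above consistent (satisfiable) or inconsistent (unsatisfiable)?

Unsatisfiable

From constraints 8 and 9: a3 ≥ a4 and a4 ≥ 2, so a3 ≥ 2. From constraints 1 and 6: a3 ≤ a1 and a1 ≤ 0, so a3 ≤ 0. But 0 < 2, so no value of a3 works.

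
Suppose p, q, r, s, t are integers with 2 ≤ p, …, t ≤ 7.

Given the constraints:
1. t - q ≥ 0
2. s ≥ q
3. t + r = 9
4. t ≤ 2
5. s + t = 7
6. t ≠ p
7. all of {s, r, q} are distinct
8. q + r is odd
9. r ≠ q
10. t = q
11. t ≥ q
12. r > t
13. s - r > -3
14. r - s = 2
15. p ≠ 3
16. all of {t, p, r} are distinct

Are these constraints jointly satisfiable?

Satisfiable

The assignment p = 5, q = 2, r = 7, s = 5, t = 2 works:
  constraint 1 holds since t - q = 0.
  constraint 3 holds since t + r = 9.
  constraint 5 holds since s + t = 7.
The rest check out directly.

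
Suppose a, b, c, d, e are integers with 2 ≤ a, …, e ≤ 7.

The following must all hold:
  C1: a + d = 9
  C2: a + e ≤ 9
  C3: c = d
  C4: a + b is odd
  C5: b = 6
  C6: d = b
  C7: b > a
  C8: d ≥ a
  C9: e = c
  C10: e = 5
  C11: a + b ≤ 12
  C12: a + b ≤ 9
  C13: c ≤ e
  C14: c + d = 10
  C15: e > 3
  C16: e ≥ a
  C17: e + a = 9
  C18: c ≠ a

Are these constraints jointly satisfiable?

Unsatisfiable

Constraint 10 fixes e = 5 and constraint 5 fixes b = 6. Constraints 3, 6, and 9 give e = c = d = b, so e = b. But 5 ≠ 6 — contradiction.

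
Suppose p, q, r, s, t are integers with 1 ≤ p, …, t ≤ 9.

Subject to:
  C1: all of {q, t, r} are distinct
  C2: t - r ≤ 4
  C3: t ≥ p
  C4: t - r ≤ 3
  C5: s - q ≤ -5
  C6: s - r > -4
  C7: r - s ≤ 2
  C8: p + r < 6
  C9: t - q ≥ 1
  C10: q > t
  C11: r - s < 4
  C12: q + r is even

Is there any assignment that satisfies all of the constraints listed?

Unsatisfiable

Constraints 4, 5, 7, and 9 give r − t ≥ -3, t − q ≥ 1, q − s ≥ 5, s − r ≥ -2.
Adding all 4 inequalities: the left sides telescope to 0, and the right sides sum to (-3) + 1 + 5 + (-2) = 1. So 0 ≥ 1, which is false.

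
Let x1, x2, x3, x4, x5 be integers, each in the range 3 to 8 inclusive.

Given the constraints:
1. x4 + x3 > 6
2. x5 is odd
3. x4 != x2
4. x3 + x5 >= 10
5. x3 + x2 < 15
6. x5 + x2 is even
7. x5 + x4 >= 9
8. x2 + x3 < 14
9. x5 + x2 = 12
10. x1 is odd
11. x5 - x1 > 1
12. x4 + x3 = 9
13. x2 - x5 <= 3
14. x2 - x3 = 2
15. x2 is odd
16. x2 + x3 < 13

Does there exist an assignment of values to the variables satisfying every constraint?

Satisfiable

Setting (x1, x2, x3, x4, x5) = (3, 7, 5, 4, 5) satisfies everything: constraint 1: x4 + x3 = 9; constraint 4: x3 + x5 = 10, and the others follow.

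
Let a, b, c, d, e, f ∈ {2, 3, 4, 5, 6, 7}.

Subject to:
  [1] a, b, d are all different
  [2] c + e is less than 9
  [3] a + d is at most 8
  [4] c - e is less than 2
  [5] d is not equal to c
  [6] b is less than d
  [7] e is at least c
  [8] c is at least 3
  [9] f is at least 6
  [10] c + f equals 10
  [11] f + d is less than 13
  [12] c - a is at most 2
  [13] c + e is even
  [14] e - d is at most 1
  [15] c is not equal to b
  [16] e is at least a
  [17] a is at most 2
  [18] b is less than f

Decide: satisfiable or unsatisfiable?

Satisfiable

Try a = 2, b = 4, c = 3, d = 5, e = 3, f = 7.
Check constraint 2: c + e = 6; constraint 3: a + d = 7; constraint 4: c - e = 0. The remaining constraints are straightforward to verify.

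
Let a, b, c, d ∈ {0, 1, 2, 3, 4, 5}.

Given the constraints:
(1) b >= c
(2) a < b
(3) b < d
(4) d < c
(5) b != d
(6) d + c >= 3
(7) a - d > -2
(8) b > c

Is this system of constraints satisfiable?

Unsatisfiable

Constraints 3, 4, and 8 give b < d, d < c, c < b. Chaining: b < d < c < b, which forces b < b — impossible.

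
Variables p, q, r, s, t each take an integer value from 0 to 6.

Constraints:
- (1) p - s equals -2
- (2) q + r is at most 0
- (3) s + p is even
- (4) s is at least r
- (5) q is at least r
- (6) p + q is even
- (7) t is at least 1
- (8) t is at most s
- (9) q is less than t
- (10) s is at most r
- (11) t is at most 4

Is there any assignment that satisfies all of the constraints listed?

Constraints 5, 8, 9, and 10 give q < t, t ≤ s, s ≤ r, r ≤ q. Chaining: q < t ≤ s ≤ r ≤ q, which forces q < q — impossible.

Unsatisfiable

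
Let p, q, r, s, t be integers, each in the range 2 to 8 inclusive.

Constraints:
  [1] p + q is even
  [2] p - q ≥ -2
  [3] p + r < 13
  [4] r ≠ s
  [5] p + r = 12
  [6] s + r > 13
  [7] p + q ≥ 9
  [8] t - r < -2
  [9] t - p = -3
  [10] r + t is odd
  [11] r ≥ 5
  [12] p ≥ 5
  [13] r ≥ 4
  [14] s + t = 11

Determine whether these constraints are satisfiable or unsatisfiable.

Satisfiable

The assignment p = 6, q = 6, r = 6, s = 8, t = 3 works:
  constraint 2 holds since p - q = 0.
  constraint 3 holds since p + r = 12.
  constraint 5 holds since p + r = 12.
The rest check out directly.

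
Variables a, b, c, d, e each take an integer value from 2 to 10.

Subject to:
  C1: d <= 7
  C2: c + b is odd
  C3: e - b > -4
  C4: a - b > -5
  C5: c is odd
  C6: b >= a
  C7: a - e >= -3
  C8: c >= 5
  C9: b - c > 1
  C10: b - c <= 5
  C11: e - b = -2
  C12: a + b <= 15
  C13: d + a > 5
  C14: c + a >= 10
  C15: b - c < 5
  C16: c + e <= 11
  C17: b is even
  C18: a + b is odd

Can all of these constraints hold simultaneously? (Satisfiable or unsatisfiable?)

Try a = 5, b = 8, c = 5, d = 3, e = 6.
Check constraint 3: e - b = -2; constraint 4: a - b = -3; constraint 7: a - e = -1. The remaining constraints are straightforward to verify.

Satisfiable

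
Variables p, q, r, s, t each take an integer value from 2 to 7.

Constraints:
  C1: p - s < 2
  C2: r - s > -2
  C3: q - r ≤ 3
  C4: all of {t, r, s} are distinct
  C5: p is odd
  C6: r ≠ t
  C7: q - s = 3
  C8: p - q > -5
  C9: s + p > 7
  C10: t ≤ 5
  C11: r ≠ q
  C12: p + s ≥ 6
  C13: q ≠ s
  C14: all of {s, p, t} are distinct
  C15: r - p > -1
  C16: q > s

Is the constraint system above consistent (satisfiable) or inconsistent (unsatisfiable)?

One satisfying assignment is p = 5, q = 7, r = 5, s = 4, t = 2.
For the less obvious constraints — constraint 1: p - s = 1; constraint 2: r - s = 1 — and the others hold by inspection.

Satisfiable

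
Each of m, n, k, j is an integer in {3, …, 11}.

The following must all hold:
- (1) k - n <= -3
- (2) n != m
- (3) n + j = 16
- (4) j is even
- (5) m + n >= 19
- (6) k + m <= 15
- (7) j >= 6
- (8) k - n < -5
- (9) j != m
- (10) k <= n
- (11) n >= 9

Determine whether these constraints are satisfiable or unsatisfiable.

Satisfiable

Take m = 9, n = 10, k = 4, j = 6. Then constraint 1: k - n = -6; constraint 3: n + j = 16; constraint 5: m + n = 19, and every other listed constraint is also met.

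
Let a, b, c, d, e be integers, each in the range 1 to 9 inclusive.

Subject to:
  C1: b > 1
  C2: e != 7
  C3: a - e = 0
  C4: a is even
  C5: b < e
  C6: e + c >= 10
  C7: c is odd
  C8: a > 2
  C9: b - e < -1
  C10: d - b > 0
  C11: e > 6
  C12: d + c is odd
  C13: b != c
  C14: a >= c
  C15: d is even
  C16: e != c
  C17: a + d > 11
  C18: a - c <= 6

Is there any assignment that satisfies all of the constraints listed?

Satisfiable

Take a = 8, b = 5, c = 3, d = 6, e = 8. Then constraint 3: a - e = 0; constraint 6: e + c = 11, and every other listed constraint is also met.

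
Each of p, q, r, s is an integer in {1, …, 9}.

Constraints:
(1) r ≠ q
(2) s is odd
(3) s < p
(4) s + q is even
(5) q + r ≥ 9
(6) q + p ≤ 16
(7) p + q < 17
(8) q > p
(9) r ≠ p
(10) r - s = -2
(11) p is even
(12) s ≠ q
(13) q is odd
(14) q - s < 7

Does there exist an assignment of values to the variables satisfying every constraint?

One satisfying assignment is p = 6, q = 9, r = 1, s = 3.
For the less obvious constraints — constraint 5: q + r = 10; constraint 6: q + p = 15 — and the others hold by inspection.

Satisfiable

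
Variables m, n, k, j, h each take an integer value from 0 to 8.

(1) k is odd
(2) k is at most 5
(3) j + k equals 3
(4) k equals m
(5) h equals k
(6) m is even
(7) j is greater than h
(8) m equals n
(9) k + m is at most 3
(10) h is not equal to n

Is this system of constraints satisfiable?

Unsatisfiable

From constraints 4, 5, and 8, h = k = m = n, so h = n. But constraint 10 says h ≠ n. Contradiction.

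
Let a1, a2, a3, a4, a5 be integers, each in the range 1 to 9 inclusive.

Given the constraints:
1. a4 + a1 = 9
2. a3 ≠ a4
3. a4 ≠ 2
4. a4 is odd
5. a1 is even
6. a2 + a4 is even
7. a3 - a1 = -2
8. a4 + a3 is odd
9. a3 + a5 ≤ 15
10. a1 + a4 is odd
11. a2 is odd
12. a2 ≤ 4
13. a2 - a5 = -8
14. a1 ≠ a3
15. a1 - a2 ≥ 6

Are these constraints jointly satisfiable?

The assignment a1 = 8, a2 = 1, a3 = 6, a4 = 1, a5 = 9 works:
  constraint 1 holds since a4 + a1 = 9.
  constraint 7 holds since a3 - a1 = -2.
  constraint 9 holds since a3 + a5 = 15.
The rest check out directly.

Satisfiable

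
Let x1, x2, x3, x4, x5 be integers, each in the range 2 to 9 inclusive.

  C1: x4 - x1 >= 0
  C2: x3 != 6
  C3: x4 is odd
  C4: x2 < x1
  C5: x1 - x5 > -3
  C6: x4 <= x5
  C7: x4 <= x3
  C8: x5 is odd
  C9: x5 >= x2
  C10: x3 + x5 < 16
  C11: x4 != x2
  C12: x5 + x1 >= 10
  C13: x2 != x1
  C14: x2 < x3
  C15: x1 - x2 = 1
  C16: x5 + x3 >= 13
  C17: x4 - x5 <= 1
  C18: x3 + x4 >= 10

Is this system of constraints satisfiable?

Setting (x1, x2, x3, x4, x5) = (5, 4, 8, 5, 5) satisfies everything: constraint 1: x4 - x1 = 0; constraint 5: x1 - x5 = 0; constraint 10: x3 + x5 = 13, and the others follow.

Satisfiable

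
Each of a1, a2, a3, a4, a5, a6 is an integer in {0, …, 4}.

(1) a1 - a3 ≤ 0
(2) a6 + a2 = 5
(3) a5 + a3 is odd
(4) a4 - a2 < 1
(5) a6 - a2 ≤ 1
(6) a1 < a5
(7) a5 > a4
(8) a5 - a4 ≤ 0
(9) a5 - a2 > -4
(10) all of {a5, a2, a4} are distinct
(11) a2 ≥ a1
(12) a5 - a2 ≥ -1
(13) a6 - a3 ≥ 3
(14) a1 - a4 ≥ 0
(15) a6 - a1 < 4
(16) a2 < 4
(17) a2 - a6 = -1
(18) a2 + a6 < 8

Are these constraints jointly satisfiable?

Constraints 1, 5, 8, 12, 13, and 14 give a4 − a5 ≥ 0, a5 − a2 ≥ -1, a2 − a6 ≥ -1, a6 − a3 ≥ 3, a3 − a1 ≥ 0, a1 − a4 ≥ 0.
Adding all 6 inequalities: the left sides telescope to 0, and the right sides sum to 0 + (-1) + (-1) + 3 + 0 + 0 = 1. So 0 ≥ 1, which is false.

Unsatisfiable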